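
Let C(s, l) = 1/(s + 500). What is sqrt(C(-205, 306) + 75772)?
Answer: sqrt(6594058595)/295 ≈ 275.27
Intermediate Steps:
C(s, l) = 1/(500 + s)
sqrt(C(-205, 306) + 75772) = sqrt(1/(500 - 205) + 75772) = sqrt(1/295 + 75772) = sqrt(22352741/295) = sqrt(6594058595)/295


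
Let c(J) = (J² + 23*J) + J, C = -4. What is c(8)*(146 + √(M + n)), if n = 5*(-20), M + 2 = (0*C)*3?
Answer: 37376 + 256*I*√102 ≈ 37376.0 + 2585.5*I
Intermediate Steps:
M = -2 (M = -2 + (0*(-4))*3 = -2 + 0*3 = -2 + 0 = -2)
c(J) = J² + 24*J
n = -100
c(8)*(146 + √(M + n)) = (8*(24 + 8))*(146 + √(-2 - 100)) = (8*32)*(146 + √(-102)) = 256*(146 + I*√102) = 37376 + 256*I*√102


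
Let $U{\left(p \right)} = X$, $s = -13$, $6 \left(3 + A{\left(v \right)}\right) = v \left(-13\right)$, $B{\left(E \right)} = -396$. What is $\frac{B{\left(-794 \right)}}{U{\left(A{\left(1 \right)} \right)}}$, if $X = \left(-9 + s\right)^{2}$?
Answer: $- \frac{9}{11} \approx -0.81818$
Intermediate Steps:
$A{\left(v \right)} = -3 - \frac{13 v}{6}$ ($A{\left(v \right)} = -3 + \frac{v \left(-13\right)}{6} = -3 + \frac{\left(-13\right) v}{6} = -3 - \frac{13 v}{6}$)
$X = 484$ ($X = \left(-9 - 13\right)^{2} = \left(-22\right)^{2} = 484$)
$U{\left(p \right)} = 484$
$\frac{B{\left(-794 \right)}}{U{\left(A{\left(1 \right)} \right)}} = - \frac{396}{484} = \left(-396\right) \frac{1}{484} = - \frac{9}{11}$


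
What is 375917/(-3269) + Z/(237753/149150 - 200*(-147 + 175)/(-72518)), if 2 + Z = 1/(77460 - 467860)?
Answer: -26804947008370540265/230696904516869504 ≈ -116.19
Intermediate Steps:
Z = -780801/390400 (Z = -2 + 1/(77460 - 467860) = -2 + 1/(-390400) = -2 - 1/390400 = -780801/390400 ≈ -2.0000)
375917/(-3269) + Z/(237753/149150 - 200*(-147 + 175)/(-72518)) = 375917/(-3269) - 780801/(390400*(237753/149150 - 200*(-147 + 175)/(-72518))) = 375917*(-1/3269) - 780801/(390400*(237753*(1/149150) - 200*28*(-1/72518))) = -375917/3269 - 780801/(390400*(237753/149150 - 5600*(-1/72518))) = -375917/3269 - 780801/(390400*(237753/149150 + 2800/36259)) = -375917/3269 - 780801/(390400*9038306027/5408029850) = -375917/3269 - 780801/390400*5408029850/9038306027 = -375917/3269 - 84451902298197/70571093458816 = -26804947008370540265/230696904516869504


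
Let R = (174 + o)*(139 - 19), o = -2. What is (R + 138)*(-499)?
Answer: -10368222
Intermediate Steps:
R = 20640 (R = (174 - 2)*(139 - 19) = 172*120 = 20640)
(R + 138)*(-499) = (20640 + 138)*(-499) = 20778*(-499) = -10368222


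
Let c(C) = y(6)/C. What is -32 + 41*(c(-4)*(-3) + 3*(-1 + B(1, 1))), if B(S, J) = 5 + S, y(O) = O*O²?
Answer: 7225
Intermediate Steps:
y(O) = O³
c(C) = 216/C (c(C) = 6³/C = 216/C)
-32 + 41*(c(-4)*(-3) + 3*(-1 + B(1, 1))) = -32 + 41*((216/(-4))*(-3) + 3*(-1 + (5 + 1))) = -32 + 41*((216*(-¼))*(-3) + 3*(-1 + 6)) = -32 + 41*(-54*(-3) + 3*5) = -32 + 41*(162 + 15) = -32 + 41*177 = -32 + 7257 = 7225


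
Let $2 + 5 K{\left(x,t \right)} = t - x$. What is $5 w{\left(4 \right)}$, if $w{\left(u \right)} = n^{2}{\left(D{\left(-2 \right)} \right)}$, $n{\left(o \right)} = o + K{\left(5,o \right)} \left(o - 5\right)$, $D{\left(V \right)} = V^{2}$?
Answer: $\frac{529}{5} \approx 105.8$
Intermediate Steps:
$K{\left(x,t \right)} = - \frac{2}{5} - \frac{x}{5} + \frac{t}{5}$ ($K{\left(x,t \right)} = - \frac{2}{5} + \frac{t - x}{5} = - \frac{2}{5} + \left(- \frac{x}{5} + \frac{t}{5}\right) = - \frac{2}{5} - \frac{x}{5} + \frac{t}{5}$)
$n{\left(o \right)} = o + \left(-5 + o\right) \left(- \frac{7}{5} + \frac{o}{5}\right)$ ($n{\left(o \right)} = o + \left(- \frac{2}{5} - 1 + \frac{o}{5}\right) \left(o - 5\right) = o + \left(- \frac{7}{5} + \frac{o}{5}\right) \left(-5 + o\right) = o + \left(-5 + o\right) \left(- \frac{7}{5} + \frac{o}{5}\right)$)
$w{\left(u \right)} = \frac{529}{25}$ ($w{\left(u \right)} = \left(7 + \frac{\left(-2\right)^{2} \left(-7 + \left(-2\right)^{2}\right)}{5}\right)^{2} = \left(7 + \frac{1}{5} \cdot 4 \left(-7 + 4\right)\right)^{2} = \left(7 + \frac{1}{5} \cdot 4 \left(-3\right)\right)^{2} = \left(7 - \frac{12}{5}\right)^{2} = \left(\frac{23}{5}\right)^{2} = \frac{529}{25}$)
$5 w{\left(4 \right)} = 5 \cdot \frac{529}{25} = \frac{529}{5}$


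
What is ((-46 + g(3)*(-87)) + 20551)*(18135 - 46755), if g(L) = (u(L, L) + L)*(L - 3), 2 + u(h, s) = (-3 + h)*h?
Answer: -586853100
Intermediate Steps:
u(h, s) = -2 + h*(-3 + h) (u(h, s) = -2 + (-3 + h)*h = -2 + h*(-3 + h))
g(L) = (-3 + L)*(-2 + L**2 - 2*L) (g(L) = ((-2 + L**2 - 3*L) + L)*(L - 3) = (-2 + L**2 - 2*L)*(-3 + L) = (-3 + L)*(-2 + L**2 - 2*L))
((-46 + g(3)*(-87)) + 20551)*(18135 - 46755) = ((-46 + (6 + 3**3 - 5*3**2 + 4*3)*(-87)) + 20551)*(18135 - 46755) = ((-46 + (6 + 27 - 5*9 + 12)*(-87)) + 20551)*(-28620) = ((-46 + (6 + 27 - 45 + 12)*(-87)) + 20551)*(-28620) = ((-46 + 0*(-87)) + 20551)*(-28620) = ((-46 + 0) + 20551)*(-28620) = (-46 + 20551)*(-28620) = 20505*(-28620) = -586853100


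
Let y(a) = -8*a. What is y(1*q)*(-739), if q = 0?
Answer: 0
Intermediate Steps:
y(1*q)*(-739) = -8*0*(-739) = 0*(-739) = 0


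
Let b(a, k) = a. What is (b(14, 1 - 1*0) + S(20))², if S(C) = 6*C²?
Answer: 5827396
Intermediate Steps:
(b(14, 1 - 1*0) + S(20))² = (14 + 6*20²)² = (14 + 6*400)² = (14 + 2400)² = 2414² = 5827396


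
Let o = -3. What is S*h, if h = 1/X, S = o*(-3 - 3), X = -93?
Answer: -6/31 ≈ -0.19355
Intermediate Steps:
S = 18 (S = -3*(-3 - 3) = -3*(-6) = 18)
h = -1/93 (h = 1/(-93) = -1/93 ≈ -0.010753)
S*h = 18*(-1/93) = -6/31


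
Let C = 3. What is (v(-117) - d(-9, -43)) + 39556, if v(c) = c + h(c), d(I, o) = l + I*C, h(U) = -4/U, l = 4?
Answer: 4617058/117 ≈ 39462.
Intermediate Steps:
d(I, o) = 4 + 3*I (d(I, o) = 4 + I*3 = 4 + 3*I)
v(c) = c - 4/c
(v(-117) - d(-9, -43)) + 39556 = ((-117 - 4/(-117)) - (4 + 3*(-9))) + 39556 = ((-117 - 4*(-1/117)) - (4 - 27)) + 39556 = ((-117 + 4/117) - 1*(-23)) + 39556 = (-13685/117 + 23) + 39556 = -10994/117 + 39556 = 4617058/117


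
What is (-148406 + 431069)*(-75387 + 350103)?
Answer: 77652048708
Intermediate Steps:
(-148406 + 431069)*(-75387 + 350103) = 282663*274716 = 77652048708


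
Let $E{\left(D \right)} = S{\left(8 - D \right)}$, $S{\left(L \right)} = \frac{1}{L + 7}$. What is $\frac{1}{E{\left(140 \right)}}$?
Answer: $-125$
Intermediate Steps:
$S{\left(L \right)} = \frac{1}{7 + L}$
$E{\left(D \right)} = \frac{1}{15 - D}$ ($E{\left(D \right)} = \frac{1}{7 - \left(-8 + D\right)} = \frac{1}{15 - D}$)
$\frac{1}{E{\left(140 \right)}} = \frac{1}{\left(-1\right) \frac{1}{-15 + 140}} = \frac{1}{\left(-1\right) \frac{1}{125}} = \frac{1}{- \frac{1}{125}} = -125$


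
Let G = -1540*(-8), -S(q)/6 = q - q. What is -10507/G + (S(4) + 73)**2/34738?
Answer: -1943759/2779040 ≈ -0.69944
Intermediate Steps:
S(q) = 0 (S(q) = -6*(q - q) = -6*0 = 0)
G = 12320
-10507/G + (S(4) + 73)**2/34738 = -10507/12320 + (0 + 73)**2/34738 = -10507*1/12320 + 73**2*(1/34738) = -1501/1760 + 5329*(1/34738) = -1501/1760 + 5329/34738 = -1943759/2779040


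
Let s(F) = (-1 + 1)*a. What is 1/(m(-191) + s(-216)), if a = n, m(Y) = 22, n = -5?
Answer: 1/22 ≈ 0.045455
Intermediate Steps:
a = -5
s(F) = 0 (s(F) = (-1 + 1)*(-5) = 0*(-5) = 0)
1/(m(-191) + s(-216)) = 1/(22 + 0) = 1/22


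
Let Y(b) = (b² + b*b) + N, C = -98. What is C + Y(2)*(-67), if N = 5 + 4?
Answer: -1237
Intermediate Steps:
N = 9
Y(b) = 9 + 2*b² (Y(b) = (b² + b*b) + 9 = (b² + b²) + 9 = 2*b² + 9 = 9 + 2*b²)
C + Y(2)*(-67) = -98 + (9 + 2*2²)*(-67) = -98 + (9 + 2*4)*(-67) = -98 + (9 + 8)*(-67) = -98 + 17*(-67) = -98 - 1139 = -1237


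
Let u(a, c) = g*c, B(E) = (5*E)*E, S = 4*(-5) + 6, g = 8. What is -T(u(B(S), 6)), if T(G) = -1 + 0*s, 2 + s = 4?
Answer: 1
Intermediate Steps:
s = 2 (s = -2 + 4 = 2)
S = -14 (S = -20 + 6 = -14)
B(E) = 5*E²
u(a, c) = 8*c
T(G) = -1 (T(G) = -1 + 0*2 = -1 + 0 = -1)
-T(u(B(S), 6)) = -1*(-1) = 1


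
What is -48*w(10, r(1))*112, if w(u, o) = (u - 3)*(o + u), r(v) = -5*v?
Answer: -188160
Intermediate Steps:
w(u, o) = (-3 + u)*(o + u)
-48*w(10, r(1))*112 = -48*(10**2 - (-15) - 3*10 - 5*1*10)*112 = -48*(100 - 3*(-5) - 30 - 5*10)*112 = -48*(100 + 15 - 30 - 50)*112 = -48*35*112 = -1680*112 = -188160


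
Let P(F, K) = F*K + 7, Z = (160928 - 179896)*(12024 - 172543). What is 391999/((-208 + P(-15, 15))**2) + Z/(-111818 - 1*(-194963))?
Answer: 184192332173149/5029607340 ≈ 36622.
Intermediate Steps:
Z = 3044724392 (Z = -18968*(-160519) = 3044724392)
P(F, K) = 7 + F*K
391999/((-208 + P(-15, 15))**2) + Z/(-111818 - 1*(-194963)) = 391999/((-208 + (7 - 15*15))**2) + 3044724392/(-111818 - 1*(-194963)) = 391999/((-208 + (7 - 225))**2) + 3044724392/(-111818 + 194963) = 391999/((-208 - 218)**2) + 3044724392/83145 = 391999/((-426)**2) + 3044724392*(1/83145) = 391999/181476 + 3044724392/83145 = 184192332173149/5029607340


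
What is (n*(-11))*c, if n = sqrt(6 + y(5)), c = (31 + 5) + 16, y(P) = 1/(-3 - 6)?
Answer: -572*sqrt(53)/3 ≈ -1388.1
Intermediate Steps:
y(P) = -1/9 (y(P) = 1/(-9) = -1/9)
c = 52 (c = 36 + 16 = 52)
n = sqrt(53)/3 (n = sqrt(6 - 1/9) = sqrt(53/9) = sqrt(53)/3 ≈ 2.4267)
(n*(-11))*c = ((sqrt(53)/3)*(-11))*52 = -11*sqrt(53)/3*52 = -572*sqrt(53)/3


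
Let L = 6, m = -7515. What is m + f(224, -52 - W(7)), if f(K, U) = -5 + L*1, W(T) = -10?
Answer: -7514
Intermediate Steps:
f(K, U) = 1 (f(K, U) = -5 + 6*1 = -5 + 6 = 1)
m + f(224, -52 - W(7)) = -7515 + 1 = -7514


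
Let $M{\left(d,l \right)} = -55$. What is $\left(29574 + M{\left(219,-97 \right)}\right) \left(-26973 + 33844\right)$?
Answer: $202825049$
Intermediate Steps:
$\left(29574 + M{\left(219,-97 \right)}\right) \left(-26973 + 33844\right) = \left(29574 - 55\right) \left(-26973 + 33844\right) = 29519 \cdot 6871 = 202825049$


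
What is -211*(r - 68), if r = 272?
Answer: -43044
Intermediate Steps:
-211*(r - 68) = -211*(272 - 68) = -211*204 = -43044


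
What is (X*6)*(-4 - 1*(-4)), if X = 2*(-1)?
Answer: 0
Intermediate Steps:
X = -2
(X*6)*(-4 - 1*(-4)) = (-2*6)*(-4 - 1*(-4)) = -12*(-4 + 4) = -12*0 = 0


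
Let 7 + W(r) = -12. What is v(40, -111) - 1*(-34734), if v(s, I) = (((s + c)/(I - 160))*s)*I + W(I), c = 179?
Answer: 10380125/271 ≈ 38303.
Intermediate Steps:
W(r) = -19 (W(r) = -7 - 12 = -19)
v(s, I) = -19 + I*s*(179 + s)/(-160 + I) (v(s, I) = (((s + 179)/(I - 160))*s)*I - 19 = (((179 + s)/(-160 + I))*s)*I - 19 = (s*(179 + s)/(-160 + I))*I - 19 = I*s*(179 + s)/(-160 + I) - 19 = -19 + I*s*(179 + s)/(-160 + I))
v(40, -111) - 1*(-34734) = (3040 - 19*(-111) - 111*40**2 + 179*(-111)*40)/(-160 - 111) - 1*(-34734) = (3040 + 2109 - 111*1600 - 794760)/(-271) + 34734 = -(3040 + 2109 - 177600 - 794760)/271 + 34734 = -1/271*(-967211) + 34734 = 967211/271 + 34734 = 10380125/271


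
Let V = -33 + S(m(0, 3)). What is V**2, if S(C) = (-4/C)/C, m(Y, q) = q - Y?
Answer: 90601/81 ≈ 1118.5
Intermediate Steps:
S(C) = -4/C**2
V = -301/9 (V = -33 - 4/(3 - 1*0)**2 = -33 - 4/(3 + 0)**2 = -33 - 4/3**2 = -33 - 4*1/9 = -33 - 4/9 = -301/9 ≈ -33.444)
V**2 = (-301/9)**2 = 90601/81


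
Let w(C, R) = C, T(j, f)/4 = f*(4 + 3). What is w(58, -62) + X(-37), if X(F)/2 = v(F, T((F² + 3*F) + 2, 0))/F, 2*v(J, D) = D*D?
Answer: 58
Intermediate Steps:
T(j, f) = 28*f (T(j, f) = 4*(f*(4 + 3)) = 4*(f*7) = 4*(7*f) = 28*f)
v(J, D) = D²/2 (v(J, D) = (D*D)/2 = D²/2)
X(F) = 0 (X(F) = 2*(((28*0)²/2)/F) = 2*(((½)*0²)/F) = 2*(((½)*0)/F) = 2*(0/F) = 2*0 = 0)
w(58, -62) + X(-37) = 58 + 0 = 58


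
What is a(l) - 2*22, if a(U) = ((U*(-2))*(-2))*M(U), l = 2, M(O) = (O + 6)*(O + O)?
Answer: 212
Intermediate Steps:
M(O) = 2*O*(6 + O) (M(O) = (6 + O)*(2*O) = 2*O*(6 + O))
a(U) = 8*U²*(6 + U) (a(U) = ((U*(-2))*(-2))*(2*U*(6 + U)) = (-2*U*(-2))*(2*U*(6 + U)) = (4*U)*(2*U*(6 + U)) = 8*U²*(6 + U))
a(l) - 2*22 = 8*2²*(6 + 2) - 2*22 = 8*4*8 - 44 = 256 - 44 = 212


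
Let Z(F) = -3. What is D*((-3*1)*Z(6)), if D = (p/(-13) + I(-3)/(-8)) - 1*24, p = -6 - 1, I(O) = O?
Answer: -21609/104 ≈ -207.78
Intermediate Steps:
p = -7
D = -2401/104 (D = (-7/(-13) - 3/(-8)) - 1*24 = (-7*(-1/13) - 3*(-⅛)) - 24 = (7/13 + 3/8) - 24 = 95/104 - 24 = -2401/104 ≈ -23.087)
D*((-3*1)*Z(6)) = -2401*(-3*1)*(-3)/104 = -(-7203)*(-3)/104 = -2401/104*9 = -21609/104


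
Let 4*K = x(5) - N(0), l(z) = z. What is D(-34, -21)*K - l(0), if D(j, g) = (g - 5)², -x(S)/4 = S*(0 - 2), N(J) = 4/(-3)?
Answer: 20956/3 ≈ 6985.3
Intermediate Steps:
N(J) = -4/3 (N(J) = 4*(-⅓) = -4/3)
x(S) = 8*S (x(S) = -4*S*(0 - 2) = -4*S*(-2) = -(-8)*S = 8*S)
D(j, g) = (-5 + g)²
K = 31/3 (K = (8*5 - 1*(-4/3))/4 = (40 + 4/3)/4 = (¼)*(124/3) = 31/3 ≈ 10.333)
D(-34, -21)*K - l(0) = (-5 - 21)²*(31/3) - 1*0 = (-26)²*(31/3) + 0 = 676*(31/3) + 0 = 20956/3 + 0 = 20956/3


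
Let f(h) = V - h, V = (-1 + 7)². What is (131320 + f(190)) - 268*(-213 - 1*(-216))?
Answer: 130362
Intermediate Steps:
V = 36 (V = 6² = 36)
f(h) = 36 - h
(131320 + f(190)) - 268*(-213 - 1*(-216)) = (131320 + (36 - 1*190)) - 268*(-213 - 1*(-216)) = (131320 + (36 - 190)) - 268*(-213 + 216) = (131320 - 154) - 268*3 = 131166 - 804 = 130362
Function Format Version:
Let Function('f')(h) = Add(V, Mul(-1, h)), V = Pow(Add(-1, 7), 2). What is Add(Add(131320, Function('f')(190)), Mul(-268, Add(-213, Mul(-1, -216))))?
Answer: 130362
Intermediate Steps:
V = 36 (V = Pow(6, 2) = 36)
Function('f')(h) = Add(36, Mul(-1, h))
Add(Add(131320, Function('f')(190)), Mul(-268, Add(-213, Mul(-1, -216)))) = Add(Add(131320, Add(36, Mul(-1, 190))), Mul(-268, Add(-213, Mul(-1, -216)))) = Add(Add(131320, Add(36, -190)), Mul(-268, Add(-213, 216))) = Add(Add(131320, -154), Mul(-268, 3)) = Add(131166, -804) = 130362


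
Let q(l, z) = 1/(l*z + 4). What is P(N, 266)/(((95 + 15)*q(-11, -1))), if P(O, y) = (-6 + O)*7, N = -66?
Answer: -756/11 ≈ -68.727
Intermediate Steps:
P(O, y) = -42 + 7*O
q(l, z) = 1/(4 + l*z)
P(N, 266)/(((95 + 15)*q(-11, -1))) = (-42 + 7*(-66))/(((95 + 15)/(4 - 11*(-1)))) = (-42 - 462)/((110/(4 + 11))) = -504/(110/15) = -504/(110*(1/15)) = -504/22/3 = -504*3/22 = -756/11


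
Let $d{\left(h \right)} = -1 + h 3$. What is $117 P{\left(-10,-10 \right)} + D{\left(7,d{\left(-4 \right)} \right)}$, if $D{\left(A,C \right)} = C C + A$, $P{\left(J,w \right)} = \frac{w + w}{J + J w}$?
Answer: $150$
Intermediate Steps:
$d{\left(h \right)} = -1 + 3 h$
$P{\left(J,w \right)} = \frac{2 w}{J + J w}$
$D{\left(A,C \right)} = A + C^{2}$ ($D{\left(A,C \right)} = C^{2} + A = A + C^{2}$)
$117 P{\left(-10,-10 \right)} + D{\left(7,d{\left(-4 \right)} \right)} = 117 \cdot 2 \left(-10\right) \frac{1}{-10} \frac{1}{1 - 10} + \left(7 + \left(-1 + 3 \left(-4\right)\right)^{2}\right) = 117 \cdot 2 \left(-10\right) \left(- \frac{1}{10}\right) \frac{1}{-9} + \left(7 + \left(-1 - 12\right)^{2}\right) = 117 \cdot 2 \left(-10\right) \left(- \frac{1}{10}\right) \left(- \frac{1}{9}\right) + \left(7 + \left(-13\right)^{2}\right) = 117 \left(- \frac{2}{9}\right) + \left(7 + 169\right) = -26 + 176 = 150$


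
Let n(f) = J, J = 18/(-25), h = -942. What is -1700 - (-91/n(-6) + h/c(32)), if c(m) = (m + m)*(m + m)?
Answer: -33659761/18432 ≈ -1826.2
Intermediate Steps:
J = -18/25 (J = 18*(-1/25) = -18/25 ≈ -0.72000)
n(f) = -18/25
c(m) = 4*m² (c(m) = (2*m)*(2*m) = 4*m²)
-1700 - (-91/n(-6) + h/c(32)) = -1700 - (-91/(-18/25) - 942/(4*32²)) = -1700 - (-91*(-25/18) - 942/(4*1024)) = -1700 - (2275/18 - 942/4096) = -1700 - (2275/18 - 942*1/4096) = -1700 - (2275/18 - 471/2048) = -1700 - 1*2325361/18432 = -1700 - 2325361/18432 = -33659761/18432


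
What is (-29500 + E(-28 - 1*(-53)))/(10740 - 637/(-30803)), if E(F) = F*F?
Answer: -80857875/30074987 ≈ -2.6885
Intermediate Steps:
E(F) = F**2
(-29500 + E(-28 - 1*(-53)))/(10740 - 637/(-30803)) = (-29500 + (-28 - 1*(-53))**2)/(10740 - 637/(-30803)) = (-29500 + (-28 + 53)**2)/(10740 - 637*(-1/30803)) = (-29500 + 25**2)/(10740 + 637/30803) = (-29500 + 625)/(330824857/30803) = -28875*30803/330824857 = -80857875/30074987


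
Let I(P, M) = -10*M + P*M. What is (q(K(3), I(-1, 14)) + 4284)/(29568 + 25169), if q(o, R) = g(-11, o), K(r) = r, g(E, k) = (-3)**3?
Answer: 4257/54737 ≈ 0.077772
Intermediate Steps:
g(E, k) = -27
I(P, M) = -10*M + M*P
q(o, R) = -27
(q(K(3), I(-1, 14)) + 4284)/(29568 + 25169) = (-27 + 4284)/(29568 + 25169) = 4257/54737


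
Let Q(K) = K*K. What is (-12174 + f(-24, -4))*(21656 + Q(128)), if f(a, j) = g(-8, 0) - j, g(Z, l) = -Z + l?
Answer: -462642480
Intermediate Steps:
g(Z, l) = l - Z
Q(K) = K²
f(a, j) = 8 - j (f(a, j) = (0 - 1*(-8)) - j = (0 + 8) - j = 8 - j)
(-12174 + f(-24, -4))*(21656 + Q(128)) = (-12174 + (8 - 1*(-4)))*(21656 + 128²) = (-12174 + (8 + 4))*(21656 + 16384) = (-12174 + 12)*38040 = -12162*38040 = -462642480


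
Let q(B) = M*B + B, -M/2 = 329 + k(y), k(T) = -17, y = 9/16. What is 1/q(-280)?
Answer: 1/174440 ≈ 5.7326e-6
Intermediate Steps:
y = 9/16 (y = 9*(1/16) = 9/16 ≈ 0.56250)
M = -624 (M = -2*(329 - 17) = -2*312 = -624)
q(B) = -623*B (q(B) = -624*B + B = -623*B)
1/q(-280) = 1/(-623*(-280)) = 1/174440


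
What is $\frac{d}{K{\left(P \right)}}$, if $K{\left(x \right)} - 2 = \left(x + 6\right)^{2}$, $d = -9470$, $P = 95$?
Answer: $- \frac{9470}{10203} \approx -0.92816$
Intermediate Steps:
$K{\left(x \right)} = 2 + \left(6 + x\right)^{2}$ ($K{\left(x \right)} = 2 + \left(x + 6\right)^{2} = 2 + \left(6 + x\right)^{2}$)
$\frac{d}{K{\left(P \right)}} = - \frac{9470}{2 + \left(6 + 95\right)^{2}} = - \frac{9470}{2 + 101^{2}} = - \frac{9470}{2 + 10201} = - \frac{9470}{10203}$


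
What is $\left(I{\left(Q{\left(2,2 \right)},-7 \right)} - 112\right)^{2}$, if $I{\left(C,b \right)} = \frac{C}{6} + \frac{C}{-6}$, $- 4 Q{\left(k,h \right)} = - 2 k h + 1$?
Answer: $12544$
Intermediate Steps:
$Q{\left(k,h \right)} = - \frac{1}{4} + \frac{h k}{2}$ ($Q{\left(k,h \right)} = - \frac{- 2 k h + 1}{4} = - \frac{- 2 h k + 1}{4} = - \frac{1 - 2 h k}{4} = - \frac{1}{4} + \frac{h k}{2}$)
$I{\left(C,b \right)} = 0$ ($I{\left(C,b \right)} = C \frac{1}{6} + C \left(- \frac{1}{6}\right) = \frac{C}{6} - \frac{C}{6} = 0$)
$\left(I{\left(Q{\left(2,2 \right)},-7 \right)} - 112\right)^{2} = \left(0 - 112\right)^{2} = \left(-112\right)^{2} = 12544$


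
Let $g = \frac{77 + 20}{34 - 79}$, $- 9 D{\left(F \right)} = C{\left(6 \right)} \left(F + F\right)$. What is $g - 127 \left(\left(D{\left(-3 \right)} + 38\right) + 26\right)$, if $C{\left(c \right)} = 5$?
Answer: $- \frac{384907}{45} \approx -8553.5$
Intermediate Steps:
$D{\left(F \right)} = - \frac{10 F}{9}$ ($D{\left(F \right)} = - \frac{5 \left(F + F\right)}{9} = - \frac{5 \cdot 2 F}{9} = - \frac{10 F}{9}$)
$g = - \frac{97}{45}$ ($g = \frac{97}{-45} = 97 \left(- \frac{1}{45}\right) = - \frac{97}{45} \approx -2.1556$)
$g - 127 \left(\left(D{\left(-3 \right)} + 38\right) + 26\right) = - \frac{97}{45} - 127 \left(\left(\left(- \frac{10}{9}\right) \left(-3\right) + 38\right) + 26\right) = - \frac{97}{45} - 127 \left(\left(\frac{10}{3} + 38\right) + 26\right) = - \frac{97}{45} - 127 \left(\frac{124}{3} + 26\right) = - \frac{97}{45} - \frac{25654}{3} = - \frac{384907}{45}$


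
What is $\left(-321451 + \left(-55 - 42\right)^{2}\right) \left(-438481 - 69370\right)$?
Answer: $158470841742$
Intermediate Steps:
$\left(-321451 + \left(-55 - 42\right)^{2}\right) \left(-438481 - 69370\right) = \left(-321451 + \left(-97\right)^{2}\right) \left(-507851\right) = \left(-321451 + 9409\right) \left(-507851\right) = \left(-312042\right) \left(-507851\right) = 158470841742$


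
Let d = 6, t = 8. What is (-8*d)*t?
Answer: -384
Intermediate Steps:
(-8*d)*t = -8*6*8 = -48*8 = -384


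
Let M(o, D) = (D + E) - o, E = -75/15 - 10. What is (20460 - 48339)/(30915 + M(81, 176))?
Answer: -27879/30995 ≈ -0.89947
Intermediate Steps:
E = -15 (E = -75*1/15 - 10 = -5 - 10 = -15)
M(o, D) = -15 + D - o (M(o, D) = (D - 15) - o = (-15 + D) - o = -15 + D - o)
(20460 - 48339)/(30915 + M(81, 176)) = (20460 - 48339)/(30915 + (-15 + 176 - 1*81)) = -27879/(30915 + (-15 + 176 - 81)) = -27879/(30915 + 80) = -27879/30995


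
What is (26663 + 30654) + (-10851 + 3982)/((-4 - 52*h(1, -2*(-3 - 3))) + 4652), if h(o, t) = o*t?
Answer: 230636739/4024 ≈ 57315.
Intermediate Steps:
(26663 + 30654) + (-10851 + 3982)/((-4 - 52*h(1, -2*(-3 - 3))) + 4652) = (26663 + 30654) + (-10851 + 3982)/((-4 - 52*(-2*(-3 - 3))) + 4652) = 57317 - 6869/((-4 - 52*(-2*(-6))) + 4652) = 57317 - 6869/((-4 - 52*12) + 4652) = 57317 - 6869/((-4 - 624) + 4652) = 57317 - 6869/(-628 + 4652) = 57317 - 6869/4024 = 230636739/4024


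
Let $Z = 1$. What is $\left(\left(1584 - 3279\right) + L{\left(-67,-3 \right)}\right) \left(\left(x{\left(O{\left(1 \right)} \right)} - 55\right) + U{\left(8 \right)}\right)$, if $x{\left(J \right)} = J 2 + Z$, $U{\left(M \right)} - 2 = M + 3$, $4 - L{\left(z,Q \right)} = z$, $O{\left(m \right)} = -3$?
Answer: $76328$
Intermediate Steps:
$L{\left(z,Q \right)} = 4 - z$
$U{\left(M \right)} = 5 + M$ ($U{\left(M \right)} = 2 + \left(M + 3\right) = 2 + \left(3 + M\right) = 5 + M$)
$x{\left(J \right)} = 1 + 2 J$ ($x{\left(J \right)} = J 2 + 1 = 2 J + 1 = 1 + 2 J$)
$\left(\left(1584 - 3279\right) + L{\left(-67,-3 \right)}\right) \left(\left(x{\left(O{\left(1 \right)} \right)} - 55\right) + U{\left(8 \right)}\right) = \left(\left(1584 - 3279\right) + \left(4 - -67\right)\right) \left(\left(\left(1 + 2 \left(-3\right)\right) - 55\right) + \left(5 + 8\right)\right) = \left(-1695 + \left(4 + 67\right)\right) \left(\left(\left(1 - 6\right) - 55\right) + 13\right) = \left(-1695 + 71\right) \left(\left(-5 - 55\right) + 13\right) = - 1624 \left(-60 + 13\right) = \left(-1624\right) \left(-47\right) = 76328$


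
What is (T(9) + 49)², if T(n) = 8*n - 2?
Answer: 14161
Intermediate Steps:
T(n) = -2 + 8*n
(T(9) + 49)² = ((-2 + 8*9) + 49)² = ((-2 + 72) + 49)² = (70 + 49)² = 119² = 14161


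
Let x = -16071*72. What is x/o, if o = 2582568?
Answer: -16071/35869 ≈ -0.44805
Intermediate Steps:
x = -1157112
x/o = -1157112/2582568 = -1157112*1/2582568 = -16071/35869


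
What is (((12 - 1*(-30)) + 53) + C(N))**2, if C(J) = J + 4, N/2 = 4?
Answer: 11449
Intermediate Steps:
N = 8 (N = 2*4 = 8)
C(J) = 4 + J
(((12 - 1*(-30)) + 53) + C(N))**2 = (((12 - 1*(-30)) + 53) + (4 + 8))**2 = (((12 + 30) + 53) + 12)**2 = ((42 + 53) + 12)**2 = (95 + 12)**2 = 107**2 = 11449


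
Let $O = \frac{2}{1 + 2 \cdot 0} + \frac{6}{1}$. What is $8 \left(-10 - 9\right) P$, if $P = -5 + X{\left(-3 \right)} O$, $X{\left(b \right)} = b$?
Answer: $4408$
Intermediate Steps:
$O = 8$ ($O = \frac{2}{1 + 0} + 6 \cdot 1 = \frac{2}{1} + 6 = 2 \cdot 1 + 6 = 2 + 6 = 8$)
$P = -29$ ($P = -5 - 24 = -29$)
$8 \left(-10 - 9\right) P = 8 \left(-10 - 9\right) \left(-29\right) = 8 \left(-19\right) \left(-29\right) = \left(-152\right) \left(-29\right) = 4408$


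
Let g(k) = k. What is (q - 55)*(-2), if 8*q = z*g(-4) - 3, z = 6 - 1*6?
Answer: 443/4 ≈ 110.75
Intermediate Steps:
z = 0 (z = 6 - 6 = 0)
q = -3/8 (q = (0*(-4) - 3)/8 = (0 - 3)/8 = (1/8)*(-3) = -3/8 ≈ -0.37500)
(q - 55)*(-2) = (-3/8 - 55)*(-2) = -443/8*(-2) = 443/4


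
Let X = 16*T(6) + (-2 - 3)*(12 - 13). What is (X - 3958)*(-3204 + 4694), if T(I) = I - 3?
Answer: -5818450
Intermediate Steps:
T(I) = -3 + I
X = 53 (X = 16*(-3 + 6) + (-2 - 3)*(12 - 13) = 16*3 - 5*(-1) = 48 + 5 = 53)
(X - 3958)*(-3204 + 4694) = (53 - 3958)*(-3204 + 4694) = -3905*1490 = -5818450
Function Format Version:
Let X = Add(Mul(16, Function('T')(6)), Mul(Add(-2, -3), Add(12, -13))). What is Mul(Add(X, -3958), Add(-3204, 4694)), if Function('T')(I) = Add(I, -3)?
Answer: -5818450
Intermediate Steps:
Function('T')(I) = Add(-3, I)
X = 53 (X = Add(Mul(16, Add(-3, 6)), Mul(Add(-2, -3), Add(12, -13))) = Add(Mul(16, 3), Mul(-5, -1)) = Add(48, 5) = 53)
Mul(Add(X, -3958), Add(-3204, 4694)) = Mul(Add(53, -3958), Add(-3204, 4694)) = Mul(-3905, 1490) = -5818450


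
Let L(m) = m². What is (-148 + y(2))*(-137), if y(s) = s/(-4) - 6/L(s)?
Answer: 20550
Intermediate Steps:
y(s) = -6/s² - s/4 (y(s) = s/(-4) - 6/s² = s*(-¼) - 6/s² = -s/4 - 6/s² = -6/s² - s/4)
(-148 + y(2))*(-137) = (-148 + (-6/2² - ¼*2))*(-137) = (-148 + (-6*¼ - ½))*(-137) = (-148 + (-3/2 - ½))*(-137) = (-148 - 2)*(-137) = -150*(-137) = 20550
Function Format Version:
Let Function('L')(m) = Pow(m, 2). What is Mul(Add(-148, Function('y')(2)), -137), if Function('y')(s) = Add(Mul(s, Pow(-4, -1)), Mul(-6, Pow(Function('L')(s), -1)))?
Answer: 20550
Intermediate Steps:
Function('y')(s) = Add(Mul(-6, Pow(s, -2)), Mul(Rational(-1, 4), s)) (Function('y')(s) = Add(Mul(s, Pow(-4, -1)), Mul(-6, Pow(Pow(s, 2), -1))) = Add(Mul(s, Rational(-1, 4)), Mul(-6, Pow(s, -2))) = Add(Mul(Rational(-1, 4), s), Mul(-6, Pow(s, -2))) = Add(Mul(-6, Pow(s, -2)), Mul(Rational(-1, 4), s)))
Mul(Add(-148, Function('y')(2)), -137) = Mul(Add(-148, Add(Mul(-6, Pow(2, -2)), Mul(Rational(-1, 4), 2))), -137) = Mul(Add(-148, Add(Mul(-6, Rational(1, 4)), Rational(-1, 2))), -137) = Mul(Add(-148, Add(Rational(-3, 2), Rational(-1, 2))), -137) = Mul(Add(-148, -2), -137) = Mul(-150, -137) = 20550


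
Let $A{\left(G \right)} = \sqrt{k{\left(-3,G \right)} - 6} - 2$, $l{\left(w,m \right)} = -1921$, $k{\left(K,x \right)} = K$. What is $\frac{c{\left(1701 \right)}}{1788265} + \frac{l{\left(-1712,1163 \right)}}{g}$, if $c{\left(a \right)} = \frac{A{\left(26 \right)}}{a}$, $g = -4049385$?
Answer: $\frac{389557611253}{821171751160635} + \frac{i}{1013946255} \approx 0.00047439 + 9.8625 \cdot 10^{-10} i$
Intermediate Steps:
$A{\left(G \right)} = -2 + 3 i$ ($A{\left(G \right)} = \sqrt{-3 - 6} - 2 = \sqrt{-9} - 2 = 3 i - 2 = -2 + 3 i$)
$c{\left(a \right)} = \frac{-2 + 3 i}{a}$
$\frac{c{\left(1701 \right)}}{1788265} + \frac{l{\left(-1712,1163 \right)}}{g} = \frac{\frac{1}{1701} \left(-2 + 3 i\right)}{1788265} - \frac{1921}{-4049385} = \frac{-2 + 3 i}{1701} \cdot \frac{1}{1788265} - - \frac{1921}{4049385} = \left(- \frac{2}{1701} + \frac{i}{567}\right) \frac{1}{1788265} + \frac{1921}{4049385} = \left(- \frac{2}{3041838765} + \frac{i}{1013946255}\right) + \frac{1921}{4049385} = \frac{389557611253}{821171751160635} + \frac{i}{1013946255}$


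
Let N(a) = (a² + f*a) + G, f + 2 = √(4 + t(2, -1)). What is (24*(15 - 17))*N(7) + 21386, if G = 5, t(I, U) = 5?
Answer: 18458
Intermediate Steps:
f = 1 (f = -2 + √(4 + 5) = -2 + √9 = -2 + 3 = 1)
N(a) = 5 + a + a² (N(a) = (a² + 1*a) + 5 = (a² + a) + 5 = (a + a²) + 5 = 5 + a + a²)
(24*(15 - 17))*N(7) + 21386 = (24*(15 - 17))*(5 + 7 + 7²) + 21386 = (24*(-2))*(5 + 7 + 49) + 21386 = -48*61 + 21386 = -2928 + 21386 = 18458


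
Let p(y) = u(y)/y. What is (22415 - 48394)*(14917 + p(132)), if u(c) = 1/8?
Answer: -409230378587/1056 ≈ -3.8753e+8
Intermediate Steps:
u(c) = 1/8
p(y) = 1/(8*y)
(22415 - 48394)*(14917 + p(132)) = (22415 - 48394)*(14917 + (1/8)/132) = -25979*(14917 + (1/8)*(1/132)) = -25979*(14917 + 1/1056) = -25979*15752353/1056 = -409230378587/1056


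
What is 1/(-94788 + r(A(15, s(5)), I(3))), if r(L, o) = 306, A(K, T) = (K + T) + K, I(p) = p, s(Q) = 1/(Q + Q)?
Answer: -1/94482 ≈ -1.0584e-5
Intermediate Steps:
s(Q) = 1/(2*Q)
A(K, T) = T + 2*K
1/(-94788 + r(A(15, s(5)), I(3))) = 1/(-94788 + 306) = 1/(-94482) = -1/94482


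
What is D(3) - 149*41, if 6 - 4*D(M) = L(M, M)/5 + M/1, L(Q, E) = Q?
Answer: -30542/5 ≈ -6108.4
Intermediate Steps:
D(M) = 3/2 - 3*M/10 (D(M) = 3/2 - (M/5 + M/1)/4 = 3/2 - (M*(⅕) + M*1)/4 = 3/2 - (M/5 + M)/4 = 3/2 - 3*M/10)
D(3) - 149*41 = (3/2 - 3/10*3) - 149*41 = (3/2 - 9/10) - 6109 = ⅗ - 6109 = -30542/5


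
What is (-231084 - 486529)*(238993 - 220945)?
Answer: -12951479424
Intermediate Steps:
(-231084 - 486529)*(238993 - 220945) = -717613*18048 = -12951479424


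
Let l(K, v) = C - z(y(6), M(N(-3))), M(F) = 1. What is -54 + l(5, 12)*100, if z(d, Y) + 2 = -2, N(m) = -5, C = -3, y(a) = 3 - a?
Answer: 46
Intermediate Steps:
z(d, Y) = -4 (z(d, Y) = -2 - 2 = -4)
l(K, v) = 1 (l(K, v) = -3 - 1*(-4) = -3 + 4 = 1)
-54 + l(5, 12)*100 = -54 + 1*100 = -54 + 100 = 46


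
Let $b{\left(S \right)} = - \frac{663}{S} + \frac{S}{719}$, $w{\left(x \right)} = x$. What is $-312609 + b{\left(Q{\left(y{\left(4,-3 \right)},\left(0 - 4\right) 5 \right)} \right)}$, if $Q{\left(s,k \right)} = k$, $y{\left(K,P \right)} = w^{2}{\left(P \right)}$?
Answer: $- \frac{4494841123}{14380} \approx -3.1258 \cdot 10^{5}$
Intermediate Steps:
$y{\left(K,P \right)} = P^{2}$
$b{\left(S \right)} = - \frac{663}{S} + \frac{S}{719}$ ($b{\left(S \right)} = - \frac{663}{S} + S \frac{1}{719} = - \frac{663}{S} + \frac{S}{719}$)
$-312609 + b{\left(Q{\left(y{\left(4,-3 \right)},\left(0 - 4\right) 5 \right)} \right)} = -312609 + \left(- \frac{663}{\left(0 - 4\right) 5} + \frac{\left(0 - 4\right) 5}{719}\right) = -312609 + \left(- \frac{663}{\left(-4\right) 5} + \frac{\left(-4\right) 5}{719}\right) = -312609 + \left(- \frac{663}{-20} + \frac{1}{719} \left(-20\right)\right) = -312609 - - \frac{476297}{14380} = -312609 + \left(\frac{663}{20} - \frac{20}{719}\right) = -312609 + \frac{476297}{14380} = - \frac{4494841123}{14380}$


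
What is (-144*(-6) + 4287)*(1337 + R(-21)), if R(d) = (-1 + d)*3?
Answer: 6546921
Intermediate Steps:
R(d) = -3 + 3*d
(-144*(-6) + 4287)*(1337 + R(-21)) = (-144*(-6) + 4287)*(1337 + (-3 + 3*(-21))) = (864 + 4287)*(1337 + (-3 - 63)) = 5151*(1337 - 66) = 5151*1271 = 6546921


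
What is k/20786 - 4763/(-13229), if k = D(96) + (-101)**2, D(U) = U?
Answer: 235222731/274977994 ≈ 0.85542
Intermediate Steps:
k = 10297 (k = 96 + (-101)**2 = 96 + 10201 = 10297)
k/20786 - 4763/(-13229) = 10297/20786 - 4763/(-13229) = 10297*(1/20786) - 4763*(-1/13229) = 10297/20786 + 4763/13229 = 235222731/274977994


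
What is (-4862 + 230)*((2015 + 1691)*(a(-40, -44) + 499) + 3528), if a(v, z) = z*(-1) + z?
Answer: -8582271504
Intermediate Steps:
a(v, z) = 0 (a(v, z) = -z + z = 0)
(-4862 + 230)*((2015 + 1691)*(a(-40, -44) + 499) + 3528) = (-4862 + 230)*((2015 + 1691)*(0 + 499) + 3528) = -4632*(3706*499 + 3528) = -4632*(1849294 + 3528) = -4632*1852822 = -8582271504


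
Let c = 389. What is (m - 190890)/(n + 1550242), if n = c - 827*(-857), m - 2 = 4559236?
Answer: 2184174/1129685 ≈ 1.9334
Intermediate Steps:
m = 4559238 (m = 2 + 4559236 = 4559238)
n = 709128 (n = 389 - 827*(-857) = 389 + 708739 = 709128)
(m - 190890)/(n + 1550242) = (4559238 - 190890)/(709128 + 1550242) = 4368348/2259370 = 4368348*(1/2259370) = 2184174/1129685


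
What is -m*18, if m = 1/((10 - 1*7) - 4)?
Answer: 18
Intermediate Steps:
m = -1 (m = 1/((10 - 7) - 4) = 1/(3 - 4) = 1/(-1) = -1)
-m*18 = -1*(-1)*18 = 1*18 = 18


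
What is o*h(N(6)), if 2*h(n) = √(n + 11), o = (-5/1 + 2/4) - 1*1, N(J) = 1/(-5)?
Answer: -33*√30/20 ≈ -9.0374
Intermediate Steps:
N(J) = -⅕
o = -11/2 (o = (-5*1 + 2*(¼)) - 1 = (-5 + ½) - 1 = -9/2 - 1 = -11/2 ≈ -5.5000)
h(n) = √(11 + n)/2 (h(n) = √(n + 11)/2 = √(11 + n)/2)
o*h(N(6)) = -11*√(11 - ⅕)/4 = -11*√(54/5)/4 = -11*3*√30/5/4 = -33*√30/20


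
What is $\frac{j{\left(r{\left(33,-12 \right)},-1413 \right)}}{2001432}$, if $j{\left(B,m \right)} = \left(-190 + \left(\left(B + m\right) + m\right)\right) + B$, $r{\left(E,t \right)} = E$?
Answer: $- \frac{1475}{1000716} \approx -0.0014739$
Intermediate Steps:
$j{\left(B,m \right)} = -190 + 2 B + 2 m$ ($j{\left(B,m \right)} = \left(-190 + \left(B + 2 m\right)\right) + B = \left(-190 + B + 2 m\right) + B = -190 + 2 B + 2 m$)
$\frac{j{\left(r{\left(33,-12 \right)},-1413 \right)}}{2001432} = \frac{-190 + 2 \cdot 33 + 2 \left(-1413\right)}{2001432} = \left(-190 + 66 - 2826\right) \frac{1}{2001432} = \left(-2950\right) \frac{1}{2001432} = - \frac{1475}{1000716}$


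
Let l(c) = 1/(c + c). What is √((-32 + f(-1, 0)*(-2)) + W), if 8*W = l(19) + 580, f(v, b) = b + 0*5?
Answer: √233947/76 ≈ 6.3642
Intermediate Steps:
l(c) = 1/(2*c)
f(v, b) = b (f(v, b) = b + 0 = b)
W = 22041/304 (W = ((½)/19 + 580)/8 = ((½)*(1/19) + 580)/8 = (1/38 + 580)/8 = (⅛)*(22041/38) = 22041/304 ≈ 72.503)
√((-32 + f(-1, 0)*(-2)) + W) = √((-32 + 0*(-2)) + 22041/304) = √((-32 + 0) + 22041/304) = √(-32 + 22041/304) = √(12313/304) = √233947/76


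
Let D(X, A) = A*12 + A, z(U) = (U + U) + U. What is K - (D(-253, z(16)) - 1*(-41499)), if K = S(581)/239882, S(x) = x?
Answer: -10104548905/239882 ≈ -42123.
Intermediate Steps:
z(U) = 3*U (z(U) = 2*U + U = 3*U)
D(X, A) = 13*A (D(X, A) = 12*A + A = 13*A)
K = 581/239882 ≈ 0.0024220
K - (D(-253, z(16)) - 1*(-41499)) = 581/239882 - (13*(3*16) - 1*(-41499)) = 581/239882 - (13*48 + 41499) = 581/239882 - (624 + 41499) = 581/239882 - 1*42123 = 581/239882 - 42123 = -10104548905/239882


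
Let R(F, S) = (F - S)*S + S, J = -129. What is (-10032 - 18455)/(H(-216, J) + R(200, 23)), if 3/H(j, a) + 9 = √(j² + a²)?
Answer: -819179550133/117728136627 + 28487*√7033/117728136627 ≈ -6.9582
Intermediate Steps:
R(F, S) = S + S*(F - S) (R(F, S) = S*(F - S) + S = S + S*(F - S))
H(j, a) = 3/(-9 + √(a² + j²)) (H(j, a) = 3/(-9 + √(j² + a²)) = 3/(-9 + √(a² + j²)))
(-10032 - 18455)/(H(-216, J) + R(200, 23)) = (-10032 - 18455)/(3/(-9 + √((-129)² + (-216)²)) + 23*(1 + 200 - 1*23)) = -28487/(3/(-9 + √(16641 + 46656)) + 23*(1 + 200 - 23)) = -28487/(3/(-9 + √63297) + 23*178) = -28487/(3/(-9 + 3*√7033) + 4094) = -28487/(4094 + 3/(-9 + 3*√7033))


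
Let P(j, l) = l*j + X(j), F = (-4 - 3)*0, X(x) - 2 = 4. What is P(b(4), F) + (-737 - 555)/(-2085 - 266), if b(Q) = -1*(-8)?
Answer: 15398/2351 ≈ 6.5496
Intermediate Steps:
X(x) = 6 (X(x) = 2 + 4 = 6)
F = 0 (F = -7*0 = 0)
b(Q) = 8
P(j, l) = 6 + j*l (P(j, l) = l*j + 6 = j*l + 6 = 6 + j*l)
P(b(4), F) + (-737 - 555)/(-2085 - 266) = (6 + 8*0) + (-737 - 555)/(-2085 - 266) = (6 + 0) - 1292/(-2351) = 6 - 1292*(-1/2351) = 6 + 1292/2351 = 15398/2351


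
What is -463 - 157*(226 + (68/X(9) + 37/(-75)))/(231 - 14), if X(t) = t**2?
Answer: -275414882/439425 ≈ -626.76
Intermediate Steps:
-463 - 157*(226 + (68/X(9) + 37/(-75)))/(231 - 14) = -463 - 157*(226 + (68/(9**2) + 37/(-75)))/(231 - 14) = -463 - 157*(226 + (68/81 + 37*(-1/75)))/217 = -463 - 157*(226 + (68*(1/81) - 37/75))/217 = -463 - 157*(226 + (68/81 - 37/75))/217 = -463 - 157*(226 + 701/2025)/217 = -463 - 71961107/(2025*217) = -463 - 157*458351/439425 = -463 - 71961107/439425 = -275414882/439425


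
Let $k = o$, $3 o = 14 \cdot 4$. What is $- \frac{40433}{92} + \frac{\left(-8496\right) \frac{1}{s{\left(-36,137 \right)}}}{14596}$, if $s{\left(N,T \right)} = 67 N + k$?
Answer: $- \frac{264834183959}{602595860} \approx -439.49$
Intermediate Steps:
$o = \frac{56}{3}$ ($o = \frac{14 \cdot 4}{3} = \frac{1}{3} \cdot 56 = \frac{56}{3} \approx 18.667$)
$k = \frac{56}{3} \approx 18.667$
$s{\left(N,T \right)} = \frac{56}{3} + 67 N$ ($s{\left(N,T \right)} = 67 N + \frac{56}{3} = \frac{56}{3} + 67 N$)
$- \frac{40433}{92} + \frac{\left(-8496\right) \frac{1}{s{\left(-36,137 \right)}}}{14596} = - \frac{40433}{92} + \frac{\left(-8496\right) \frac{1}{\frac{56}{3} + 67 \left(-36\right)}}{14596} = \left(-40433\right) \frac{1}{92} + - \frac{8496}{\frac{56}{3} - 2412} \cdot \frac{1}{14596} = - \frac{40433}{92} + - \frac{8496}{- \frac{7180}{3}} \cdot \frac{1}{14596} = - \frac{40433}{92} + \left(-8496\right) \left(- \frac{3}{7180}\right) \frac{1}{14596} = - \frac{40433}{92} + \frac{6372}{1795} \cdot \frac{1}{14596} = - \frac{40433}{92} + \frac{1593}{6549955} = - \frac{264834183959}{602595860}$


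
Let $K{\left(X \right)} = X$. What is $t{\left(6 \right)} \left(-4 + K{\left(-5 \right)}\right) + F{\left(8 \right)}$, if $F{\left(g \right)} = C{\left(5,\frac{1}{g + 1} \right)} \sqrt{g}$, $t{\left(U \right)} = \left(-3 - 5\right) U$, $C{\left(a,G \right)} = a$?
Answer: $432 + 10 \sqrt{2} \approx 446.14$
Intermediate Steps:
$t{\left(U \right)} = - 8 U$
$F{\left(g \right)} = 5 \sqrt{g}$
$t{\left(6 \right)} \left(-4 + K{\left(-5 \right)}\right) + F{\left(8 \right)} = \left(-8\right) 6 \left(-4 - 5\right) + 5 \sqrt{8} = \left(-48\right) \left(-9\right) + 5 \cdot 2 \sqrt{2} = 432 + 10 \sqrt{2}$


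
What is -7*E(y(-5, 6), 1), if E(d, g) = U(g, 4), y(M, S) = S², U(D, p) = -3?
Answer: 21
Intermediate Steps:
E(d, g) = -3
-7*E(y(-5, 6), 1) = -7*(-3) = 21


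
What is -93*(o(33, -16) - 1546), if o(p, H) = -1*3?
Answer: 144057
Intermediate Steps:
o(p, H) = -3
-93*(o(33, -16) - 1546) = -93*(-3 - 1546) = -93*(-1549) = 144057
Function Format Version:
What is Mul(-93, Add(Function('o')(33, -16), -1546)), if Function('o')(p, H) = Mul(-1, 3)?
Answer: 144057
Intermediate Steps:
Function('o')(p, H) = -3
Mul(-93, Add(Function('o')(33, -16), -1546)) = Mul(-93, Add(-3, -1546)) = Mul(-93, -1549) = 144057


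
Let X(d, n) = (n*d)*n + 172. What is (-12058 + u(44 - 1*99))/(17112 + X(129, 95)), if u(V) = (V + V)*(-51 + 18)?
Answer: -1204/168787 ≈ -0.0071333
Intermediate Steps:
X(d, n) = 172 + d*n**2 (X(d, n) = (d*n)*n + 172 = d*n**2 + 172 = 172 + d*n**2)
u(V) = -66*V (u(V) = (2*V)*(-33) = -66*V)
(-12058 + u(44 - 1*99))/(17112 + X(129, 95)) = (-12058 - 66*(44 - 1*99))/(17112 + (172 + 129*95**2)) = (-12058 - 66*(44 - 99))/(17112 + (172 + 129*9025)) = (-12058 - 66*(-55))/(17112 + (172 + 1164225)) = (-12058 + 3630)/(17112 + 1164397) = -8428/1181509 = -8428*1/1181509 = -1204/168787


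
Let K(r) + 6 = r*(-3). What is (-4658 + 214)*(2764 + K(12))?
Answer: -12096568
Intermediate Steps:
K(r) = -6 - 3*r (K(r) = -6 + r*(-3) = -6 - 3*r)
(-4658 + 214)*(2764 + K(12)) = (-4658 + 214)*(2764 + (-6 - 3*12)) = -4444*(2764 + (-6 - 36)) = -4444*(2764 - 42) = -4444*2722 = -12096568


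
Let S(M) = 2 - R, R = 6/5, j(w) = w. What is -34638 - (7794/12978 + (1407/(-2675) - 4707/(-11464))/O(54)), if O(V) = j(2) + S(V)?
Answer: -306347993894711/8844132080 ≈ -34639.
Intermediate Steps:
R = 6/5 (R = 6*(⅕) = 6/5 ≈ 1.2000)
S(M) = ⅘ (S(M) = 2 - 1*6/5 = 2 - 6/5 = ⅘)
O(V) = 14/5 (O(V) = 2 + ⅘ = 14/5)
-34638 - (7794/12978 + (1407/(-2675) - 4707/(-11464))/O(54)) = -34638 - (7794/12978 + (1407/(-2675) - 4707/(-11464))/(14/5)) = -34638 - (7794*(1/12978) + (1407*(-1/2675) - 4707*(-1/11464))*(5/14)) = -34638 - (433/721 + (-1407/2675 + 4707/11464)*(5/14)) = -34638 - (433/721 - 3538623/30666200*5/14) = -34638 - (433/721 - 3538623/85865360) = -34638 - 1*4946907671/8844132080 = -34638 - 4946907671/8844132080 = -306347993894711/8844132080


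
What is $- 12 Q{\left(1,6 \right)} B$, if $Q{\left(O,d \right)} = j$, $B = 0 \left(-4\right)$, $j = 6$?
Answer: $0$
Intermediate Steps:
$B = 0$
$Q{\left(O,d \right)} = 6$
$- 12 Q{\left(1,6 \right)} B = \left(-12\right) 6 \cdot 0 = \left(-72\right) 0 = 0$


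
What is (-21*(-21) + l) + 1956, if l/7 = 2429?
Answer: 19400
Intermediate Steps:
l = 17003 (l = 7*2429 = 17003)
(-21*(-21) + l) + 1956 = (-21*(-21) + 17003) + 1956 = (441 + 17003) + 1956 = 17444 + 1956 = 19400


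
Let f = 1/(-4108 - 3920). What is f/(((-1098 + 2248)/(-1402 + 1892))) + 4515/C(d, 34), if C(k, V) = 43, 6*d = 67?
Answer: 96938051/923220 ≈ 105.00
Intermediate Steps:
d = 67/6 (d = (⅙)*67 = 67/6 ≈ 11.167)
f = -1/8028 (f = 1/(-8028) = -1/8028 ≈ -0.00012456)
f/(((-1098 + 2248)/(-1402 + 1892))) + 4515/C(d, 34) = -(-1402 + 1892)/(-1098 + 2248)/8028 + 4515/43 = -1/(8028*(1150/490)) + 4515*(1/43) = -1/(8028*(1150*(1/490))) + 105 = -1/(8028*115/49) + 105 = -1/8028*49/115 + 105 = -49/923220 + 105 = 96938051/923220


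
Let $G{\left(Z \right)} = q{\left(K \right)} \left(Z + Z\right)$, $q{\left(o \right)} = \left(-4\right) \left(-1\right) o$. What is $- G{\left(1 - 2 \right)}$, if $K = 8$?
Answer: $64$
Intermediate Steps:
$q{\left(o \right)} = 4 o$
$G{\left(Z \right)} = 64 Z$ ($G{\left(Z \right)} = 4 \cdot 8 \left(Z + Z\right) = 32 \cdot 2 Z = 64 Z$)
$- G{\left(1 - 2 \right)} = - 64 \left(1 - 2\right) = - 64 \left(-1\right) = \left(-1\right) \left(-64\right) = 64$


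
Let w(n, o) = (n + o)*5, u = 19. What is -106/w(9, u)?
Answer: -53/70 ≈ -0.75714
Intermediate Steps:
w(n, o) = 5*n + 5*o
-106/w(9, u) = -106/(5*9 + 5*19) = -106/(45 + 95) = -106/140 = -106*1/140 = -53/70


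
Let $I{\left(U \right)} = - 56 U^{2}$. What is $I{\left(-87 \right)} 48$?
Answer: $-20345472$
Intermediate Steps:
$I{\left(-87 \right)} 48 = - 56 \left(-87\right)^{2} \cdot 48 = \left(-56\right) 7569 \cdot 48 = \left(-423864\right) 48 = -20345472$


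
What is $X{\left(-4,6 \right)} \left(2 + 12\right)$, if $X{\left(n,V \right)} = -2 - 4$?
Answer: $-84$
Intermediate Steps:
$X{\left(n,V \right)} = -6$
$X{\left(-4,6 \right)} \left(2 + 12\right) = - 6 \left(2 + 12\right) = \left(-6\right) 14 = -84$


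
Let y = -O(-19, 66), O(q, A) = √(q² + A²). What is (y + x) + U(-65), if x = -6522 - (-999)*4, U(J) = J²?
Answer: 1699 - √4717 ≈ 1630.3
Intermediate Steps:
O(q, A) = √(A² + q²)
y = -√4717 (y = -√(66² + (-19)²) = -√(4356 + 361) = -√4717 ≈ -68.680)
x = -2526 (x = -6522 - 1*(-3996) = -6522 + 3996 = -2526)
(y + x) + U(-65) = (-√4717 - 2526) + (-65)² = (-2526 - √4717) + 4225 = 1699 - √4717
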